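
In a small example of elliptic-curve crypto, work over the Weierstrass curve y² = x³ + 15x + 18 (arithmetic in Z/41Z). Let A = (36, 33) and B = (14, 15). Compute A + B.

(36, 33) + (14, 15). λ = (15 - 33)/(14 - 36) ≡ 23/19 mod 41. 19⁻¹ ≡ 13 (mod 41), so λ ≡ 12.
  x = λ² - 36 - 14 = 144 - 50 ≡ 12; y = λ·(36 - 12) - 33 ≡ 9. → (12, 9)

(12, 9)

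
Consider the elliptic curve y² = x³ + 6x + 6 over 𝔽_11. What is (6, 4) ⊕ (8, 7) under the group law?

(6, 4) + (8, 7). λ = (7 - 4)/(8 - 6) ≡ 3/2 mod 11. 2⁻¹ ≡ 6 (mod 11), so λ ≡ 7.
  x = λ² - 6 - 8 = 49 - 14 ≡ 2; y = λ·(6 - 2) - 4 ≡ 2. → (2, 2)

(2, 2)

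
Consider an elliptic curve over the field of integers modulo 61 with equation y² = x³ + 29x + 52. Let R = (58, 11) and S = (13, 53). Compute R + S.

(15, 18)

(58, 11) + (13, 53). λ = (53 - 11)/(13 - 58) ≡ 42/16 mod 61. 16⁻¹ ≡ 42 (mod 61), so λ ≡ 56.
  x = λ² - 58 - 13 = 3136 - 71 ≡ 15; y = λ·(58 - 15) - 11 ≡ 18. → (15, 18)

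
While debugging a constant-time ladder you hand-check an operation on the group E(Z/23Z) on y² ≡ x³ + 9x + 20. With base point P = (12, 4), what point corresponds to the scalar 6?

Repeated addition: build up to 6P.
2P: tangent at (12, 4): λ = (3·12² + 9)/(2·4) ≡ 4/8. 8⁻¹ ≡ 3 (mod 23), so λ ≡ 4·3 ≡ 12.
  x = λ² - 12 - 12 = 144 - 24 ≡ 5; y = λ·(12 - 5) - 4 ≡ 11. → (5, 11)
3P: (5, 11) + (12, 4). λ = (4 - 11)/(12 - 5) ≡ 16/7 mod 23. 7⁻¹ ≡ 10 (mod 23), so λ ≡ 22.
  x = λ² - 5 - 12 = 484 - 17 ≡ 7; y = λ·(5 - 7) - 11 ≡ 14. → (7, 14)
4P: (7, 14) + (12, 4). λ = (4 - 14)/(12 - 7) ≡ 13/5 mod 23. 5⁻¹ ≡ 14 (mod 23), so λ ≡ 21.
  x = λ² - 7 - 12 = 441 - 19 ≡ 8; y = λ·(7 - 8) - 14 ≡ 11. → (8, 11)
5P: (8, 11) + (12, 4). λ = (4 - 11)/(12 - 8) ≡ 16/4 mod 23. 4⁻¹ ≡ 6 (mod 23) since 4·6 = 24 ≡ 1, so λ ≡ 4.
  x = λ² - 8 - 12 = 16 - 20 ≡ 19; y = λ·(8 - 19) - 11 ≡ 14. → (19, 14)
6P: (19, 14) + (12, 4). λ = (4 - 14)/(12 - 19) ≡ 13/16 mod 23. 16⁻¹ ≡ 13 (mod 23) since 16·13 = 208 ≡ 1, so λ ≡ 8.
  x = λ² - 19 - 12 = 64 - 31 ≡ 10; y = λ·(19 - 10) - 14 ≡ 12. → (10, 12)

(10, 12)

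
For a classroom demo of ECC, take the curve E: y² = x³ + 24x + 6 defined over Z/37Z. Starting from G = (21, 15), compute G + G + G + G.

Double-and-add on 4 = (100)₂. Start with G = (21, 15) for the leading 1-bit.
double: tangent at (21, 15): λ = (3·21² + 24)/(2·15) ≡ 15/30. 30⁻¹ ≡ 21 (mod 37) since 30·21 = 630 ≡ 1, so λ ≡ 15·21 ≡ 19.
  x = λ² - 21 - 21 = 361 - 42 ≡ 23; y = λ·(21 - 23) - 15 ≡ 21. → (23, 21)
double: tangent at (23, 21): λ = (3·23² + 24)/(2·21) ≡ 20/5. 5⁻¹ ≡ 15 (mod 37), so λ ≡ 20·15 ≡ 4.
  x = λ² - 23 - 23 = 16 - 46 ≡ 7; y = λ·(23 - 7) - 21 ≡ 6. → (7, 6)

(7, 6)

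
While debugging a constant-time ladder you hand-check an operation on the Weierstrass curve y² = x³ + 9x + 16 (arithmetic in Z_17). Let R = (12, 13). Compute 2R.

tangent at (12, 13): λ = (3·12² + 9)/(2·13) ≡ 16/9. 9⁻¹ ≡ 2 (mod 17) since 9·2 = 18 ≡ 1, so λ ≡ 16·2 ≡ 15.
  x = λ² - 12 - 12 = 225 - 24 ≡ 14; y = λ·(12 - 14) - 13 ≡ 8. → (14, 8)

(14, 8)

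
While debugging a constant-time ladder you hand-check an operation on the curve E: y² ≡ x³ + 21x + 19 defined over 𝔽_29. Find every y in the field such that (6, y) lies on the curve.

x³ + 21x + 19 = 361 ≡ 13 (mod 29).
Square roots of 13 mod 29: 10 and 19 (since 10² = 100 ≡ 13).

10, 19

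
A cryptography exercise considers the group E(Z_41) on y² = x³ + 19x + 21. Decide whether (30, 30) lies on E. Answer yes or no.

yes

y² = 30² ≡ 39; x³ + 19x + 21 = 27591 ≡ 39 (mod 41). 39 = 39.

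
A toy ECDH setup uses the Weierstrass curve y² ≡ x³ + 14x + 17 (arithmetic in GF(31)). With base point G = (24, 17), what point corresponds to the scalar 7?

Repeated addition: build up to 7G.
2G: tangent at (24, 17): λ = (3·24² + 14)/(2·17) ≡ 6/3. 3⁻¹ ≡ 21 (mod 31) since 3·21 = 63 ≡ 1, so λ ≡ 6·21 ≡ 2.
  x = λ² - 24 - 24 = 4 - 48 ≡ 18; y = λ·(24 - 18) - 17 ≡ 26. → (18, 26)
3G: (18, 26) + (24, 17). λ = (17 - 26)/(24 - 18) ≡ 22/6 mod 31. 6⁻¹ ≡ 26 (mod 31), so λ ≡ 14.
  x = λ² - 18 - 24 = 196 - 42 ≡ 30; y = λ·(18 - 30) - 26 ≡ 23. → (30, 23)
4G: (30, 23) + (24, 17). λ = (17 - 23)/(24 - 30) ≡ 25/25 mod 31. 25⁻¹ ≡ 5 (mod 31), so λ ≡ 1.
  x = λ² - 30 - 24 = 1 - 54 ≡ 9; y = λ·(30 - 9) - 23 ≡ 29. → (9, 29)
5G: (9, 29) + (24, 17). λ = (17 - 29)/(24 - 9) ≡ 19/15 mod 31. 15⁻¹ ≡ 29 (mod 31) since 15·29 = 435 ≡ 1, so λ ≡ 24.
  x = λ² - 9 - 24 = 576 - 33 ≡ 16; y = λ·(9 - 16) - 29 ≡ 20. → (16, 20)
6G: (16, 20) + (24, 17). λ = (17 - 20)/(24 - 16) ≡ 28/8 mod 31. 8⁻¹ ≡ 4 (mod 31), so λ ≡ 19.
  x = λ² - 16 - 24 = 361 - 40 ≡ 11; y = λ·(16 - 11) - 20 ≡ 13. → (11, 13)
7G: (11, 13) + (24, 17). λ = (17 - 13)/(24 - 11) ≡ 4/13 mod 31. 13⁻¹ ≡ 12 (mod 31), so λ ≡ 17.
  x = λ² - 11 - 24 = 289 - 35 ≡ 6; y = λ·(11 - 6) - 13 ≡ 10. → (6, 10)

(6, 10)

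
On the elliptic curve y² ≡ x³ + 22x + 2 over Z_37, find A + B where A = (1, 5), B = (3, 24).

(1, 5) + (3, 24). λ = (24 - 5)/(3 - 1) ≡ 19/2 mod 37. 2⁻¹ ≡ 19 (mod 37) since 2·19 = 38 ≡ 1, so λ ≡ 28.
  x = λ² - 1 - 3 = 784 - 4 ≡ 3; y = λ·(1 - 3) - 5 ≡ 13. → (3, 13)

(3, 13)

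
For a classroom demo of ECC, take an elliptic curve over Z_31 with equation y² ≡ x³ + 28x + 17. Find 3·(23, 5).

(13, 25)

Write Q = (23, 5).
Repeated addition: build up to 3Q.
2Q: tangent at (23, 5): λ = (3·23² + 28)/(2·5) ≡ 3/10. 10⁻¹ ≡ 28 (mod 31), so λ ≡ 3·28 ≡ 22.
  x = λ² - 23 - 23 = 484 - 46 ≡ 4; y = λ·(23 - 4) - 5 ≡ 10. → (4, 10)
3Q: (4, 10) + (23, 5). λ = (5 - 10)/(23 - 4) ≡ 26/19 mod 31. 19⁻¹ ≡ 18 (mod 31) since 19·18 = 342 ≡ 1, so λ ≡ 3.
  x = λ² - 4 - 23 = 9 - 27 ≡ 13; y = λ·(4 - 13) - 10 ≡ 25. → (13, 25)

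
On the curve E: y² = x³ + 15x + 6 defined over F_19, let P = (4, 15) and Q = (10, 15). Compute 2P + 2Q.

(18, 16)

First 2P:
Repeated addition: build up to 2P.
2P: tangent at (4, 15): λ = (3·4² + 15)/(2·15) ≡ 6/11. 11⁻¹ ≡ 7 (mod 19) since 11·7 = 77 ≡ 1, so λ ≡ 6·7 ≡ 4.
  x = λ² - 4 - 4 = 16 - 8 ≡ 8; y = λ·(4 - 8) - 15 ≡ 7. → (8, 7)
2P = (8, 7).
Next 2Q:
Repeated addition: build up to 2Q.
2Q: tangent at (10, 15): λ = (3·10² + 15)/(2·15) ≡ 11/11. 11⁻¹ ≡ 7 (mod 19), so λ ≡ 11·7 ≡ 1.
  x = λ² - 10 - 10 = 1 - 20 ≡ 0; y = λ·(10 - 0) - 15 ≡ 14. → (0, 14)
2Q = (0, 14).
Finally 2P + 2Q:
(8, 7) + (0, 14). λ = (14 - 7)/(0 - 8) ≡ 7/11 mod 19. 11⁻¹ ≡ 7 (mod 19), so λ ≡ 11.
  x = λ² - 8 - 0 = 121 - 8 ≡ 18; y = λ·(8 - 18) - 7 ≡ 16. → (18, 16)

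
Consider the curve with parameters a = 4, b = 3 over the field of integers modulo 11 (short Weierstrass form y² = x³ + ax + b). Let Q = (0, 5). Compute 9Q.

(5, 4)

Double-and-add on 9 = (1001)₂. Start with Q = (0, 5) for the leading 1-bit.
double: tangent at (0, 5): λ = (3·0² + 4)/(2·5) ≡ 4/10. 10⁻¹ ≡ 10 (mod 11), so λ ≡ 4·10 ≡ 7.
  x = λ² - 0 - 0 = 49 - 0 ≡ 5; y = λ·(0 - 5) - 5 ≡ 4. → (5, 4)
double: tangent at (5, 4): λ = (3·5² + 4)/(2·4) ≡ 2/8. 8⁻¹ ≡ 7 (mod 11), so λ ≡ 2·7 ≡ 3.
  x = λ² - 5 - 5 = 9 - 10 ≡ 10; y = λ·(5 - 10) - 4 ≡ 3. → (10, 3)
double: tangent at (10, 3): λ = (3·10² + 4)/(2·3) ≡ 7/6. 6⁻¹ ≡ 2 (mod 11), so λ ≡ 7·2 ≡ 3.
  x = λ² - 10 - 10 = 9 - 20 ≡ 0; y = λ·(10 - 0) - 3 ≡ 5. → (0, 5)
add Q: tangent at (0, 5): λ = (3·0² + 4)/(2·5) ≡ 4/10. 10⁻¹ ≡ 10 (mod 11) since 10·10 = 100 ≡ 1, so λ ≡ 4·10 ≡ 7.
  x = λ² - 0 - 0 = 49 - 0 ≡ 5; y = λ·(0 - 5) - 5 ≡ 4. → (5, 4)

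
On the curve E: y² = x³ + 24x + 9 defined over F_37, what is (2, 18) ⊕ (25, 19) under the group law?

(0, 3)

(2, 18) + (25, 19). λ = (19 - 18)/(25 - 2) ≡ 1/23 mod 37. 23⁻¹ ≡ 29 (mod 37) since 23·29 = 667 ≡ 1, so λ ≡ 29.
  x = λ² - 2 - 25 = 841 - 27 ≡ 0; y = λ·(2 - 0) - 18 ≡ 3. → (0, 3)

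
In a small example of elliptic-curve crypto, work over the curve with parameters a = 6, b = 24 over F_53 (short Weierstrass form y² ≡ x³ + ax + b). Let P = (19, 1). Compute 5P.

Double-and-add on 5 = (101)₂. Start with P = (19, 1) for the leading 1-bit.
double: tangent at (19, 1): λ = (3·19² + 6)/(2·1) ≡ 29/2. 2⁻¹ ≡ 27 (mod 53), so λ ≡ 29·27 ≡ 41.
  x = λ² - 19 - 19 = 1681 - 38 ≡ 0; y = λ·(19 - 0) - 1 ≡ 36. → (0, 36)
double: tangent at (0, 36): λ = (3·0² + 6)/(2·36) ≡ 6/19. 19⁻¹ ≡ 14 (mod 53), so λ ≡ 6·14 ≡ 31.
  x = λ² - 0 - 0 = 961 - 0 ≡ 7; y = λ·(0 - 7) - 36 ≡ 12. → (7, 12)
add P: (7, 12) + (19, 1). λ = (1 - 12)/(19 - 7) ≡ 42/12 mod 53. 12⁻¹ ≡ 31 (mod 53), so λ ≡ 30.
  x = λ² - 7 - 19 = 900 - 26 ≡ 26; y = λ·(7 - 26) - 12 ≡ 1. → (26, 1)

(26, 1)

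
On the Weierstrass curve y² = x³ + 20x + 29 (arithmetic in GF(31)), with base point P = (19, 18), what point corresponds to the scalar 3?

(21, 10)

Repeated addition: build up to 3P.
2P: tangent at (19, 18): λ = (3·19² + 20)/(2·18) ≡ 18/5. 5⁻¹ ≡ 25 (mod 31), so λ ≡ 18·25 ≡ 16.
  x = λ² - 19 - 19 = 256 - 38 ≡ 1; y = λ·(19 - 1) - 18 ≡ 22. → (1, 22)
3P: (1, 22) + (19, 18). λ = (18 - 22)/(19 - 1) ≡ 27/18 mod 31. 18⁻¹ ≡ 19 (mod 31), so λ ≡ 17.
  x = λ² - 1 - 19 = 289 - 20 ≡ 21; y = λ·(1 - 21) - 22 ≡ 10. → (21, 10)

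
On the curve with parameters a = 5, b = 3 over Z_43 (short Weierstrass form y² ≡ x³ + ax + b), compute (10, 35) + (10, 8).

The two points share x = 10 and their y-coordinates satisfy 35 + 8 ≡ 0 (mod 43), so they are inverses. Their sum is O.

O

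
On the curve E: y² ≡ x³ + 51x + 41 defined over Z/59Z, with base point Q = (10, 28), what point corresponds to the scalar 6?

Double-and-add on 6 = (110)₂. Start with Q = (10, 28) for the leading 1-bit.
double: tangent at (10, 28): λ = (3·10² + 51)/(2·28) ≡ 56/56. 56⁻¹ ≡ 39 (mod 59) since 56·39 = 2184 ≡ 1, so λ ≡ 56·39 ≡ 1.
  x = λ² - 10 - 10 = 1 - 20 ≡ 40; y = λ·(10 - 40) - 28 ≡ 1. → (40, 1)
add Q: (40, 1) + (10, 28). λ = (28 - 1)/(10 - 40) ≡ 27/29 mod 59. 29⁻¹ ≡ 57 (mod 59), so λ ≡ 5.
  x = λ² - 40 - 10 = 25 - 50 ≡ 34; y = λ·(40 - 34) - 1 ≡ 29. → (34, 29)
double: tangent at (34, 29): λ = (3·34² + 51)/(2·29) ≡ 38/58. 58⁻¹ ≡ 58 (mod 59), so λ ≡ 38·58 ≡ 21.
  x = λ² - 34 - 34 = 441 - 68 ≡ 19; y = λ·(34 - 19) - 29 ≡ 50. → (19, 50)

(19, 50)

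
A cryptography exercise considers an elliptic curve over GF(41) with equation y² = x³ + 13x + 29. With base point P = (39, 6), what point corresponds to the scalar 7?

(21, 25)

Double-and-add on 7 = (111)₂. Start with P = (39, 6) for the leading 1-bit.
double: tangent at (39, 6): λ = (3·39² + 13)/(2·6) ≡ 25/12. 12⁻¹ ≡ 24 (mod 41) since 12·24 = 288 ≡ 1, so λ ≡ 25·24 ≡ 26.
  x = λ² - 39 - 39 = 676 - 78 ≡ 24; y = λ·(39 - 24) - 6 ≡ 15. → (24, 15)
add P: (24, 15) + (39, 6). λ = (6 - 15)/(39 - 24) ≡ 32/15 mod 41. 15⁻¹ ≡ 11 (mod 41), so λ ≡ 24.
  x = λ² - 24 - 39 = 576 - 63 ≡ 21; y = λ·(24 - 21) - 15 ≡ 16. → (21, 16)
double: tangent at (21, 16): λ = (3·21² + 13)/(2·16) ≡ 24/32. 32⁻¹ ≡ 9 (mod 41), so λ ≡ 24·9 ≡ 11.
  x = λ² - 21 - 21 = 121 - 42 ≡ 38; y = λ·(21 - 38) - 16 ≡ 2. → (38, 2)
add P: (38, 2) + (39, 6). λ = (6 - 2)/(39 - 38) ≡ 4/1 mod 41. 1⁻¹ ≡ 1 (mod 41), so λ ≡ 4.
  x = λ² - 38 - 39 = 16 - 77 ≡ 21; y = λ·(38 - 21) - 2 ≡ 25. → (21, 25)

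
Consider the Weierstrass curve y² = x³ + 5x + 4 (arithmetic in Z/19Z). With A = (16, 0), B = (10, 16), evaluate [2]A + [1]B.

(10, 16)

First 2A:
Repeated addition: build up to 2A.
2A: (16, 0) + (16, 0): same x and y₁ ≡ -y₂, so the sum is the point at infinity.
2A = the point at infinity.
Finally 2A + B:
the point at infinity + (10, 16) = (10, 16) (identity).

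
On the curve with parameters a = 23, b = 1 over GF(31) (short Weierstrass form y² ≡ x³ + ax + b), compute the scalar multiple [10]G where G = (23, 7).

Repeated addition: build up to 10G.
2G: tangent at (23, 7): λ = (3·23² + 23)/(2·7) ≡ 29/14. 14⁻¹ ≡ 20 (mod 31), so λ ≡ 29·20 ≡ 22.
  x = λ² - 23 - 23 = 484 - 46 ≡ 4; y = λ·(23 - 4) - 7 ≡ 8. → (4, 8)
3G: (4, 8) + (23, 7). λ = (7 - 8)/(23 - 4) ≡ 30/19 mod 31. 19⁻¹ ≡ 18 (mod 31) since 19·18 = 342 ≡ 1, so λ ≡ 13.
  x = λ² - 4 - 23 = 169 - 27 ≡ 18; y = λ·(4 - 18) - 8 ≡ 27. → (18, 27)
4G: (18, 27) + (23, 7). λ = (7 - 27)/(23 - 18) ≡ 11/5 mod 31. 5⁻¹ ≡ 25 (mod 31) since 5·25 = 125 ≡ 1, so λ ≡ 27.
  x = λ² - 18 - 23 = 729 - 41 ≡ 6; y = λ·(18 - 6) - 27 ≡ 18. → (6, 18)
5G: (6, 18) + (23, 7). λ = (7 - 18)/(23 - 6) ≡ 20/17 mod 31. 17⁻¹ ≡ 11 (mod 31), so λ ≡ 3.
  x = λ² - 6 - 23 = 9 - 29 ≡ 11; y = λ·(6 - 11) - 18 ≡ 29. → (11, 29)
6G: (11, 29) + (23, 7). λ = (7 - 29)/(23 - 11) ≡ 9/12 mod 31. 12⁻¹ ≡ 13 (mod 31) since 12·13 = 156 ≡ 1, so λ ≡ 24.
  x = λ² - 11 - 23 = 576 - 34 ≡ 15; y = λ·(11 - 15) - 29 ≡ 30. → (15, 30)
7G: (15, 30) + (23, 7). λ = (7 - 30)/(23 - 15) ≡ 8/8 mod 31. 8⁻¹ ≡ 4 (mod 31) since 8·4 = 32 ≡ 1, so λ ≡ 1.
  x = λ² - 15 - 23 = 1 - 38 ≡ 25; y = λ·(15 - 25) - 30 ≡ 22. → (25, 22)
8G: (25, 22) + (23, 7). λ = (7 - 22)/(23 - 25) ≡ 16/29 mod 31. 29⁻¹ ≡ 15 (mod 31), so λ ≡ 23.
  x = λ² - 25 - 23 = 529 - 48 ≡ 16; y = λ·(25 - 16) - 22 ≡ 30. → (16, 30)
9G: (16, 30) + (23, 7). λ = (7 - 30)/(23 - 16) ≡ 8/7 mod 31. 7⁻¹ ≡ 9 (mod 31) since 7·9 = 63 ≡ 1, so λ ≡ 10.
  x = λ² - 16 - 23 = 100 - 39 ≡ 30; y = λ·(16 - 30) - 30 ≡ 16. → (30, 16)
10G: (30, 16) + (23, 7). λ = (7 - 16)/(23 - 30) ≡ 22/24 mod 31. 24⁻¹ ≡ 22 (mod 31), so λ ≡ 19.
  x = λ² - 30 - 23 = 361 - 53 ≡ 29; y = λ·(30 - 29) - 16 ≡ 3. → (29, 3)

(29, 3)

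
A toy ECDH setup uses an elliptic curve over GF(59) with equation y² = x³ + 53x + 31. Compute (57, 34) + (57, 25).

O

The two points share x = 57 and their y-coordinates satisfy 34 + 25 ≡ 0 (mod 59), so they are inverses. Their sum is the point at infinity.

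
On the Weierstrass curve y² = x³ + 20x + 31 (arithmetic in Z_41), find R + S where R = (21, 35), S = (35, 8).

(21, 35) + (35, 8). λ = (8 - 35)/(35 - 21) ≡ 14/14 mod 41. 14⁻¹ ≡ 3 (mod 41) since 14·3 = 42 ≡ 1, so λ ≡ 1.
  x = λ² - 21 - 35 = 1 - 56 ≡ 27; y = λ·(21 - 27) - 35 ≡ 0. → (27, 0)

(27, 0)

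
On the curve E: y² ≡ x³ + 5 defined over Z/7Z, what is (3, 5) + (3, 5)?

(5, 5)

tangent at (3, 5): λ = (3·3² + 0)/(2·5) ≡ 6/3. 3⁻¹ ≡ 5 (mod 7), so λ ≡ 6·5 ≡ 2.
  x = λ² - 3 - 3 = 4 - 6 ≡ 5; y = λ·(3 - 5) - 5 ≡ 5. → (5, 5)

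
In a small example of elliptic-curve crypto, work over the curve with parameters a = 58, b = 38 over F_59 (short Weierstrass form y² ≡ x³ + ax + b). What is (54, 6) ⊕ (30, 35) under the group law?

(54, 6) + (30, 35). λ = (35 - 6)/(30 - 54) ≡ 29/35 mod 59. 35⁻¹ ≡ 27 (mod 59), so λ ≡ 16.
  x = λ² - 54 - 30 = 256 - 84 ≡ 54; y = λ·(54 - 54) - 6 ≡ 53. → (54, 53)

(54, 53)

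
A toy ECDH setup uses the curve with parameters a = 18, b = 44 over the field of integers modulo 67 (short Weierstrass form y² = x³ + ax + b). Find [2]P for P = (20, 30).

(19, 64)

tangent at (20, 30): λ = (3·20² + 18)/(2·30) ≡ 12/60. 60⁻¹ ≡ 19 (mod 67), so λ ≡ 12·19 ≡ 27.
  x = λ² - 20 - 20 = 729 - 40 ≡ 19; y = λ·(20 - 19) - 30 ≡ 64. → (19, 64)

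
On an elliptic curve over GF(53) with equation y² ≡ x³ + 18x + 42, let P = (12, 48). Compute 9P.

(20, 9)

Repeated addition: build up to 9P.
2P: tangent at (12, 48): λ = (3·12² + 18)/(2·48) ≡ 26/43. 43⁻¹ ≡ 37 (mod 53), so λ ≡ 26·37 ≡ 8.
  x = λ² - 12 - 12 = 64 - 24 ≡ 40; y = λ·(12 - 40) - 48 ≡ 46. → (40, 46)
3P: (40, 46) + (12, 48). λ = (48 - 46)/(12 - 40) ≡ 2/25 mod 53. 25⁻¹ ≡ 17 (mod 53) since 25·17 = 425 ≡ 1, so λ ≡ 34.
  x = λ² - 40 - 12 = 1156 - 52 ≡ 44; y = λ·(40 - 44) - 46 ≡ 30. → (44, 30)
4P: (44, 30) + (12, 48). λ = (48 - 30)/(12 - 44) ≡ 18/21 mod 53. 21⁻¹ ≡ 48 (mod 53) since 21·48 = 1008 ≡ 1, so λ ≡ 16.
  x = λ² - 44 - 12 = 256 - 56 ≡ 41; y = λ·(44 - 41) - 30 ≡ 18. → (41, 18)
5P: (41, 18) + (12, 48). λ = (48 - 18)/(12 - 41) ≡ 30/24 mod 53. 24⁻¹ ≡ 42 (mod 53), so λ ≡ 41.
  x = λ² - 41 - 12 = 1681 - 53 ≡ 38; y = λ·(41 - 38) - 18 ≡ 52. → (38, 52)
6P: (38, 52) + (12, 48). λ = (48 - 52)/(12 - 38) ≡ 49/27 mod 53. 27⁻¹ ≡ 2 (mod 53) since 27·2 = 54 ≡ 1, so λ ≡ 45.
  x = λ² - 38 - 12 = 2025 - 50 ≡ 14; y = λ·(38 - 14) - 52 ≡ 21. → (14, 21)
7P: (14, 21) + (12, 48). λ = (48 - 21)/(12 - 14) ≡ 27/51 mod 53. 51⁻¹ ≡ 26 (mod 53) since 51·26 = 1326 ≡ 1, so λ ≡ 13.
  x = λ² - 14 - 12 = 169 - 26 ≡ 37; y = λ·(14 - 37) - 21 ≡ 51. → (37, 51)
8P: (37, 51) + (12, 48). λ = (48 - 51)/(12 - 37) ≡ 50/28 mod 53. 28⁻¹ ≡ 36 (mod 53), so λ ≡ 51.
  x = λ² - 37 - 12 = 2601 - 49 ≡ 8; y = λ·(37 - 8) - 51 ≡ 50. → (8, 50)
9P: (8, 50) + (12, 48). λ = (48 - 50)/(12 - 8) ≡ 51/4 mod 53. 4⁻¹ ≡ 40 (mod 53) since 4·40 = 160 ≡ 1, so λ ≡ 26.
  x = λ² - 8 - 12 = 676 - 20 ≡ 20; y = λ·(8 - 20) - 50 ≡ 9. → (20, 9)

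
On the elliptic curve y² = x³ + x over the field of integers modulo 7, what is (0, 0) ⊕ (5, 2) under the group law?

(0, 0) + (5, 2). λ = (2 - 0)/(5 - 0) ≡ 2/5 mod 7. 5⁻¹ ≡ 3 (mod 7), so λ ≡ 6.
  x = λ² - 0 - 5 = 36 - 5 ≡ 3; y = λ·(0 - 3) - 0 ≡ 3. → (3, 3)

(3, 3)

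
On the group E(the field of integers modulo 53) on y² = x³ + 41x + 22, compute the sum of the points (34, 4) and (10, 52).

(13, 7)

(34, 4) + (10, 52). λ = (52 - 4)/(10 - 34) ≡ 48/29 mod 53. 29⁻¹ ≡ 11 (mod 53) since 29·11 = 319 ≡ 1, so λ ≡ 51.
  x = λ² - 34 - 10 = 2601 - 44 ≡ 13; y = λ·(34 - 13) - 4 ≡ 7. → (13, 7)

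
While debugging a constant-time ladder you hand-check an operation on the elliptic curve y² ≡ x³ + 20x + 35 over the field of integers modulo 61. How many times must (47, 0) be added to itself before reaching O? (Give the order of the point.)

2

2P: (47, 0) + (47, 0): same x and y₁ ≡ -y₂, so the sum is O.
2P = O, so the order is 2.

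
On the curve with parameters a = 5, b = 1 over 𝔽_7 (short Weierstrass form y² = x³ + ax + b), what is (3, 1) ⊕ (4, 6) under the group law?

(4, 1)

(3, 1) + (4, 6). λ = (6 - 1)/(4 - 3) ≡ 5/1 mod 7. 1⁻¹ ≡ 1 (mod 7), so λ ≡ 5.
  x = λ² - 3 - 4 = 25 - 7 ≡ 4; y = λ·(3 - 4) - 1 ≡ 1. → (4, 1)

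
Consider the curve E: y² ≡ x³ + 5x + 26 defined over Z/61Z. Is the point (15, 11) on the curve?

y² = 11² ≡ 60; x³ + 5x + 26 = 3476 ≡ 60 (mod 61). 60 = 60.

yes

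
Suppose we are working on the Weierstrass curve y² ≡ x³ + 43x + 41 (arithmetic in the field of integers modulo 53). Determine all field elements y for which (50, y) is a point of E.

16, 37

x³ + 43x + 41 = 127191 ≡ 44 (mod 53).
Square roots of 44 mod 53: 16 and 37 (since 16² = 256 ≡ 44).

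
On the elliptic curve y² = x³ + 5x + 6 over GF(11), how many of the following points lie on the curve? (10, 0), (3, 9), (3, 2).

(10, 0): 0² ≡ 0, rhs ≡ 0 → on.
(3, 9): 9² ≡ 4, rhs ≡ 4 → on.
(3, 2): 2² ≡ 4, rhs ≡ 4 → on.

3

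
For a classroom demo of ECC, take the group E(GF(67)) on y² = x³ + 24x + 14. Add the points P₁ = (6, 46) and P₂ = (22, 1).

(21, 59)

(6, 46) + (22, 1). λ = (1 - 46)/(22 - 6) ≡ 22/16 mod 67. 16⁻¹ ≡ 21 (mod 67), so λ ≡ 60.
  x = λ² - 6 - 22 = 3600 - 28 ≡ 21; y = λ·(6 - 21) - 46 ≡ 59. → (21, 59)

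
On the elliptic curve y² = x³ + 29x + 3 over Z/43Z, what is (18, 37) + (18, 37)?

(8, 39)

tangent at (18, 37): λ = (3·18² + 29)/(2·37) ≡ 12/31. 31⁻¹ ≡ 25 (mod 43), so λ ≡ 12·25 ≡ 42.
  x = λ² - 18 - 18 = 1764 - 36 ≡ 8; y = λ·(18 - 8) - 37 ≡ 39. → (8, 39)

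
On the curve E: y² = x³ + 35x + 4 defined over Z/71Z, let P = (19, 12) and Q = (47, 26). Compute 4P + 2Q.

First 4P:
Repeated addition: build up to 4P.
2P: tangent at (19, 12): λ = (3·19² + 35)/(2·12) ≡ 53/24. 24⁻¹ ≡ 3 (mod 71), so λ ≡ 53·3 ≡ 17.
  x = λ² - 19 - 19 = 289 - 38 ≡ 38; y = λ·(19 - 38) - 12 ≡ 20. → (38, 20)
3P: (38, 20) + (19, 12). λ = (12 - 20)/(19 - 38) ≡ 63/52 mod 71. 52⁻¹ ≡ 56 (mod 71), so λ ≡ 49.
  x = λ² - 38 - 19 = 2401 - 57 ≡ 1; y = λ·(38 - 1) - 20 ≡ 18. → (1, 18)
4P: (1, 18) + (19, 12). λ = (12 - 18)/(19 - 1) ≡ 65/18 mod 71. 18⁻¹ ≡ 4 (mod 71), so λ ≡ 47.
  x = λ² - 1 - 19 = 2209 - 20 ≡ 59; y = λ·(1 - 59) - 18 ≡ 25. → (59, 25)
4P = (59, 25).
Next 2Q:
Repeated addition: build up to 2Q.
2Q: tangent at (47, 26): λ = (3·47² + 35)/(2·26) ≡ 59/52. 52⁻¹ ≡ 56 (mod 71), so λ ≡ 59·56 ≡ 38.
  x = λ² - 47 - 47 = 1444 - 94 ≡ 1; y = λ·(47 - 1) - 26 ≡ 18. → (1, 18)
2Q = (1, 18).
Finally 4P + 2Q:
(59, 25) + (1, 18). λ = (18 - 25)/(1 - 59) ≡ 64/13 mod 71. 13⁻¹ ≡ 11 (mod 71), so λ ≡ 65.
  x = λ² - 59 - 1 = 4225 - 60 ≡ 47; y = λ·(59 - 47) - 25 ≡ 45. → (47, 45)

(47, 45)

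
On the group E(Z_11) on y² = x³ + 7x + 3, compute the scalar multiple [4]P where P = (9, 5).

Double-and-add on 4 = (100)₂. Start with P = (9, 5) for the leading 1-bit.
double: tangent at (9, 5): λ = (3·9² + 7)/(2·5) ≡ 8/10. 10⁻¹ ≡ 10 (mod 11), so λ ≡ 8·10 ≡ 3.
  x = λ² - 9 - 9 = 9 - 18 ≡ 2; y = λ·(9 - 2) - 5 ≡ 5. → (2, 5)
double: tangent at (2, 5): λ = (3·2² + 7)/(2·5) ≡ 8/10. 10⁻¹ ≡ 10 (mod 11), so λ ≡ 8·10 ≡ 3.
  x = λ² - 2 - 2 = 9 - 4 ≡ 5; y = λ·(2 - 5) - 5 ≡ 8. → (5, 8)

(5, 8)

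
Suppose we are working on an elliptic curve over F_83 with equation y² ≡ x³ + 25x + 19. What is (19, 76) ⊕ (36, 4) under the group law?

(58, 55)

(19, 76) + (36, 4). λ = (4 - 76)/(36 - 19) ≡ 11/17 mod 83. 17⁻¹ ≡ 44 (mod 83), so λ ≡ 69.
  x = λ² - 19 - 36 = 4761 - 55 ≡ 58; y = λ·(19 - 58) - 76 ≡ 55. → (58, 55)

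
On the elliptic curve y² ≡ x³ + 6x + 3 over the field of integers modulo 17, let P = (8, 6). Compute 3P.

(10, 14)

Repeated addition: build up to 3P.
2P: tangent at (8, 6): λ = (3·8² + 6)/(2·6) ≡ 11/12. 12⁻¹ ≡ 10 (mod 17), so λ ≡ 11·10 ≡ 8.
  x = λ² - 8 - 8 = 64 - 16 ≡ 14; y = λ·(8 - 14) - 6 ≡ 14. → (14, 14)
3P: (14, 14) + (8, 6). λ = (6 - 14)/(8 - 14) ≡ 9/11 mod 17. 11⁻¹ ≡ 14 (mod 17) since 11·14 = 154 ≡ 1, so λ ≡ 7.
  x = λ² - 14 - 8 = 49 - 22 ≡ 10; y = λ·(14 - 10) - 14 ≡ 14. → (10, 14)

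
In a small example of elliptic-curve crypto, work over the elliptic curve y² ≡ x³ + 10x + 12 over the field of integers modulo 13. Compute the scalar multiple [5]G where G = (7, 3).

(1, 6)

Double-and-add on 5 = (101)₂. Start with G = (7, 3) for the leading 1-bit.
double: tangent at (7, 3): λ = (3·7² + 10)/(2·3) ≡ 1/6. 6⁻¹ ≡ 11 (mod 13), so λ ≡ 1·11 ≡ 11.
  x = λ² - 7 - 7 = 121 - 14 ≡ 3; y = λ·(7 - 3) - 3 ≡ 2. → (3, 2)
double: tangent at (3, 2): λ = (3·3² + 10)/(2·2) ≡ 11/4. 4⁻¹ ≡ 10 (mod 13), so λ ≡ 11·10 ≡ 6.
  x = λ² - 3 - 3 = 36 - 6 ≡ 4; y = λ·(3 - 4) - 2 ≡ 5. → (4, 5)
add G: (4, 5) + (7, 3). λ = (3 - 5)/(7 - 4) ≡ 11/3 mod 13. 3⁻¹ ≡ 9 (mod 13), so λ ≡ 8.
  x = λ² - 4 - 7 = 64 - 11 ≡ 1; y = λ·(4 - 1) - 5 ≡ 6. → (1, 6)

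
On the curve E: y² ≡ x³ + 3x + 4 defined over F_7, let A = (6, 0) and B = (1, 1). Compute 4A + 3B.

(0, 5)

First 4A:
Repeated addition: build up to 4A.
2A: (6, 0) + (6, 0): same x and y₁ ≡ -y₂, so the sum is 𝒪.
3A: 𝒪 + (6, 0) = (6, 0) (identity).
4A: (6, 0) + (6, 0): same x and y₁ ≡ -y₂, so the sum is 𝒪.
4A = 𝒪.
Next 3B:
Repeated addition: build up to 3B.
2B: tangent at (1, 1): λ = (3·1² + 3)/(2·1) ≡ 6/2. 2⁻¹ ≡ 4 (mod 7), so λ ≡ 6·4 ≡ 3.
  x = λ² - 1 - 1 = 9 - 2 ≡ 0; y = λ·(1 - 0) - 1 ≡ 2. → (0, 2)
3B: (0, 2) + (1, 1). λ = (1 - 2)/(1 - 0) ≡ 6/1 mod 7. 1⁻¹ ≡ 1 (mod 7), so λ ≡ 6.
  x = λ² - 0 - 1 = 36 - 1 ≡ 0; y = λ·(0 - 0) - 2 ≡ 5. → (0, 5)
3B = (0, 5).
Finally 4A + 3B:
𝒪 + (0, 5) = (0, 5) (identity).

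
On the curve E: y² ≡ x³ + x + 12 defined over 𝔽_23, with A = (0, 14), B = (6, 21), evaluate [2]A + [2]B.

(21, 5)

First 2A:
Repeated addition: build up to 2A.
2A: tangent at (0, 14): λ = (3·0² + 1)/(2·14) ≡ 1/5. 5⁻¹ ≡ 14 (mod 23), so λ ≡ 1·14 ≡ 14.
  x = λ² - 0 - 0 = 196 - 0 ≡ 12; y = λ·(0 - 12) - 14 ≡ 2. → (12, 2)
2A = (12, 2).
Next 2B:
Repeated addition: build up to 2B.
2B: tangent at (6, 21): λ = (3·6² + 1)/(2·21) ≡ 17/19. 19⁻¹ ≡ 17 (mod 23), so λ ≡ 17·17 ≡ 13.
  x = λ² - 6 - 6 = 169 - 12 ≡ 19; y = λ·(6 - 19) - 21 ≡ 17. → (19, 17)
2B = (19, 17).
Finally 2A + 2B:
(12, 2) + (19, 17). λ = (17 - 2)/(19 - 12) ≡ 15/7 mod 23. 7⁻¹ ≡ 10 (mod 23) since 7·10 = 70 ≡ 1, so λ ≡ 12.
  x = λ² - 12 - 19 = 144 - 31 ≡ 21; y = λ·(12 - 21) - 2 ≡ 5. → (21, 5)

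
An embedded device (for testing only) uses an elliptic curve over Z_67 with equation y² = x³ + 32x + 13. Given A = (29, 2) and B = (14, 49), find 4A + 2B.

First 4A:
Repeated addition: build up to 4A.
2A: tangent at (29, 2): λ = (3·29² + 32)/(2·2) ≡ 9/4. 4⁻¹ ≡ 17 (mod 67), so λ ≡ 9·17 ≡ 19.
  x = λ² - 29 - 29 = 361 - 58 ≡ 35; y = λ·(29 - 35) - 2 ≡ 18. → (35, 18)
3A: (35, 18) + (29, 2). λ = (2 - 18)/(29 - 35) ≡ 51/61 mod 67. 61⁻¹ ≡ 11 (mod 67), so λ ≡ 25.
  x = λ² - 35 - 29 = 625 - 64 ≡ 25; y = λ·(35 - 25) - 18 ≡ 31. → (25, 31)
4A: (25, 31) + (29, 2). λ = (2 - 31)/(29 - 25) ≡ 38/4 mod 67. 4⁻¹ ≡ 17 (mod 67), so λ ≡ 43.
  x = λ² - 25 - 29 = 1849 - 54 ≡ 53; y = λ·(25 - 53) - 31 ≡ 38. → (53, 38)
4A = (53, 38).
Next 2B:
Repeated addition: build up to 2B.
2B: tangent at (14, 49): λ = (3·14² + 32)/(2·49) ≡ 17/31. 31⁻¹ ≡ 13 (mod 67), so λ ≡ 17·13 ≡ 20.
  x = λ² - 14 - 14 = 400 - 28 ≡ 37; y = λ·(14 - 37) - 49 ≡ 27. → (37, 27)
2B = (37, 27).
Finally 4A + 2B:
(53, 38) + (37, 27). λ = (27 - 38)/(37 - 53) ≡ 56/51 mod 67. 51⁻¹ ≡ 46 (mod 67), so λ ≡ 30.
  x = λ² - 53 - 37 = 900 - 90 ≡ 6; y = λ·(53 - 6) - 38 ≡ 32. → (6, 32)

(6, 32)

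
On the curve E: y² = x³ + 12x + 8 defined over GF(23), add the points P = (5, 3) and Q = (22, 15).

(0, 10)

(5, 3) + (22, 15). λ = (15 - 3)/(22 - 5) ≡ 12/17 mod 23. 17⁻¹ ≡ 19 (mod 23), so λ ≡ 21.
  x = λ² - 5 - 22 = 441 - 27 ≡ 0; y = λ·(5 - 0) - 3 ≡ 10. → (0, 10)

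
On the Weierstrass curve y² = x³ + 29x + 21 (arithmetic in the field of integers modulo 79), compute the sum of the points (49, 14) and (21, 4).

(49, 14) + (21, 4). λ = (4 - 14)/(21 - 49) ≡ 69/51 mod 79. 51⁻¹ ≡ 31 (mod 79), so λ ≡ 6.
  x = λ² - 49 - 21 = 36 - 70 ≡ 45; y = λ·(49 - 45) - 14 ≡ 10. → (45, 10)

(45, 10)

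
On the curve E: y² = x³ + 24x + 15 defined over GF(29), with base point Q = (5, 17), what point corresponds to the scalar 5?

(2, 19)

Repeated addition: build up to 5Q.
2Q: tangent at (5, 17): λ = (3·5² + 24)/(2·17) ≡ 12/5. 5⁻¹ ≡ 6 (mod 29) since 5·6 = 30 ≡ 1, so λ ≡ 12·6 ≡ 14.
  x = λ² - 5 - 5 = 196 - 10 ≡ 12; y = λ·(5 - 12) - 17 ≡ 1. → (12, 1)
3Q: (12, 1) + (5, 17). λ = (17 - 1)/(5 - 12) ≡ 16/22 mod 29. 22⁻¹ ≡ 4 (mod 29), so λ ≡ 6.
  x = λ² - 12 - 5 = 36 - 17 ≡ 19; y = λ·(12 - 19) - 1 ≡ 15. → (19, 15)
4Q: (19, 15) + (5, 17). λ = (17 - 15)/(5 - 19) ≡ 2/15 mod 29. 15⁻¹ ≡ 2 (mod 29), so λ ≡ 4.
  x = λ² - 19 - 5 = 16 - 24 ≡ 21; y = λ·(19 - 21) - 15 ≡ 6. → (21, 6)
5Q: (21, 6) + (5, 17). λ = (17 - 6)/(5 - 21) ≡ 11/13 mod 29. 13⁻¹ ≡ 9 (mod 29) since 13·9 = 117 ≡ 1, so λ ≡ 12.
  x = λ² - 21 - 5 = 144 - 26 ≡ 2; y = λ·(21 - 2) - 6 ≡ 19. → (2, 19)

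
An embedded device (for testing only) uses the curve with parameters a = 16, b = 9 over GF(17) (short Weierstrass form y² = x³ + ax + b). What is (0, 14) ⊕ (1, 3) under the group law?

(0, 14) + (1, 3). λ = (3 - 14)/(1 - 0) ≡ 6/1 mod 17. 1⁻¹ ≡ 1 (mod 17), so λ ≡ 6.
  x = λ² - 0 - 1 = 36 - 1 ≡ 1; y = λ·(0 - 1) - 14 ≡ 14. → (1, 14)

(1, 14)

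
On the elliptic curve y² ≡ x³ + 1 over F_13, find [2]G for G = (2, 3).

(0, 1)

tangent at (2, 3): λ = (3·2² + 0)/(2·3) ≡ 12/6. 6⁻¹ ≡ 11 (mod 13), so λ ≡ 12·11 ≡ 2.
  x = λ² - 2 - 2 = 4 - 4 ≡ 0; y = λ·(2 - 0) - 3 ≡ 1. → (0, 1)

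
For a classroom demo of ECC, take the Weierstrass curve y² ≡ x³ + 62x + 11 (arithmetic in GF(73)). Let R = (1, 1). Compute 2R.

tangent at (1, 1): λ = (3·1² + 62)/(2·1) ≡ 65/2. 2⁻¹ ≡ 37 (mod 73), so λ ≡ 65·37 ≡ 69.
  x = λ² - 1 - 1 = 4761 - 2 ≡ 14; y = λ·(1 - 14) - 1 ≡ 51. → (14, 51)

(14, 51)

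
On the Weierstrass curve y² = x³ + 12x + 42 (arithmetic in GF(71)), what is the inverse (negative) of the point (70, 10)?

-(70, 10) = (70, -10 mod 71) = (70, 61).

(70, 61)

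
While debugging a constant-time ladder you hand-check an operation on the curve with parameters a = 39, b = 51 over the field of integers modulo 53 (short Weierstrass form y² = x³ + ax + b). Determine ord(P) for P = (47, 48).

2P: tangent at (47, 48): λ = (3·47² + 39)/(2·48) ≡ 41/43. 43⁻¹ ≡ 37 (mod 53) since 43·37 = 1591 ≡ 1, so λ ≡ 41·37 ≡ 33.
  x = λ² - 47 - 47 = 1089 - 94 ≡ 41; y = λ·(47 - 41) - 48 ≡ 44. → (41, 44)
3P: (41, 44) + (47, 48). λ = (48 - 44)/(47 - 41) ≡ 4/6 mod 53. 6⁻¹ ≡ 9 (mod 53), so λ ≡ 36.
  x = λ² - 41 - 47 = 1296 - 88 ≡ 42; y = λ·(41 - 42) - 44 ≡ 26. → (42, 26)
4P: (42, 26) + (47, 48). λ = (48 - 26)/(47 - 42) ≡ 22/5 mod 53. 5⁻¹ ≡ 32 (mod 53) since 5·32 = 160 ≡ 1, so λ ≡ 15.
  x = λ² - 42 - 47 = 225 - 89 ≡ 30; y = λ·(42 - 30) - 26 ≡ 48. → (30, 48)
5P: (30, 48) + (47, 48). λ = (48 - 48)/(47 - 30) ≡ 0/17 mod 53. 17⁻¹ ≡ 25 (mod 53), so λ ≡ 0.
  x = λ² - 30 - 47 = 0 - 77 ≡ 29; y = λ·(30 - 29) - 48 ≡ 5. → (29, 5)
6P: (29, 5) + (47, 48). λ = (48 - 5)/(47 - 29) ≡ 43/18 mod 53. 18⁻¹ ≡ 3 (mod 53), so λ ≡ 23.
  x = λ² - 29 - 47 = 529 - 76 ≡ 29; y = λ·(29 - 29) - 5 ≡ 48. → (29, 48)
7P: (29, 48) + (47, 48). λ = (48 - 48)/(47 - 29) ≡ 0/18 mod 53. 18⁻¹ ≡ 3 (mod 53) since 18·3 = 54 ≡ 1, so λ ≡ 0.
  x = λ² - 29 - 47 = 0 - 76 ≡ 30; y = λ·(29 - 30) - 48 ≡ 5. → (30, 5)
8P: (30, 5) + (47, 48). λ = (48 - 5)/(47 - 30) ≡ 43/17 mod 53. 17⁻¹ ≡ 25 (mod 53), so λ ≡ 15.
  x = λ² - 30 - 47 = 225 - 77 ≡ 42; y = λ·(30 - 42) - 5 ≡ 27. → (42, 27)
9P: (42, 27) + (47, 48). λ = (48 - 27)/(47 - 42) ≡ 21/5 mod 53. 5⁻¹ ≡ 32 (mod 53) since 5·32 = 160 ≡ 1, so λ ≡ 36.
  x = λ² - 42 - 47 = 1296 - 89 ≡ 41; y = λ·(42 - 41) - 27 ≡ 9. → (41, 9)
10P: (41, 9) + (47, 48). λ = (48 - 9)/(47 - 41) ≡ 39/6 mod 53. 6⁻¹ ≡ 9 (mod 53), so λ ≡ 33.
  x = λ² - 41 - 47 = 1089 - 88 ≡ 47; y = λ·(41 - 47) - 9 ≡ 5. → (47, 5)
11P: (47, 5) + (47, 48): same x and y₁ ≡ -y₂, so the sum is the point at infinity.
11P = the point at infinity, so the order is 11.

11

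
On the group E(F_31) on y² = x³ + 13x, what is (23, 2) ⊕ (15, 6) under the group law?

(23, 2) + (15, 6). λ = (6 - 2)/(15 - 23) ≡ 4/23 mod 31. 23⁻¹ ≡ 27 (mod 31), so λ ≡ 15.
  x = λ² - 23 - 15 = 225 - 38 ≡ 1; y = λ·(23 - 1) - 2 ≡ 18. → (1, 18)

(1, 18)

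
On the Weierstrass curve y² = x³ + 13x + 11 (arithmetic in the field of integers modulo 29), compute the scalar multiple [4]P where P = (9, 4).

Double-and-add on 4 = (100)₂. Start with P = (9, 4) for the leading 1-bit.
double: tangent at (9, 4): λ = (3·9² + 13)/(2·4) ≡ 24/8. 8⁻¹ ≡ 11 (mod 29), so λ ≡ 24·11 ≡ 3.
  x = λ² - 9 - 9 = 9 - 18 ≡ 20; y = λ·(9 - 20) - 4 ≡ 21. → (20, 21)
double: tangent at (20, 21): λ = (3·20² + 13)/(2·21) ≡ 24/13. 13⁻¹ ≡ 9 (mod 29), so λ ≡ 24·9 ≡ 13.
  x = λ² - 20 - 20 = 169 - 40 ≡ 13; y = λ·(20 - 13) - 21 ≡ 12. → (13, 12)

(13, 12)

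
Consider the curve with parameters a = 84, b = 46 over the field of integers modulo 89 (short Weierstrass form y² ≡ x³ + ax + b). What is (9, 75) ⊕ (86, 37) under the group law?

(9, 75) + (86, 37). λ = (37 - 75)/(86 - 9) ≡ 51/77 mod 89. 77⁻¹ ≡ 37 (mod 89), so λ ≡ 18.
  x = λ² - 9 - 86 = 324 - 95 ≡ 51; y = λ·(9 - 51) - 75 ≡ 59. → (51, 59)

(51, 59)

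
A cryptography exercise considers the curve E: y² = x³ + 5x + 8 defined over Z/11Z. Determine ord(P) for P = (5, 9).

2P: tangent at (5, 9): λ = (3·5² + 5)/(2·9) ≡ 3/7. 7⁻¹ ≡ 8 (mod 11), so λ ≡ 3·8 ≡ 2.
  x = λ² - 5 - 5 = 4 - 10 ≡ 5; y = λ·(5 - 5) - 9 ≡ 2. → (5, 2)
3P: (5, 2) + (5, 9): same x and y₁ ≡ -y₂, so the sum is the point at infinity.
3P = the point at infinity, so the order is 3.

3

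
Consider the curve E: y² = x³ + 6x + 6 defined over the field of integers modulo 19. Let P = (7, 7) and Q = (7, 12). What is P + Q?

The two points share x = 7 and their y-coordinates satisfy 7 + 12 ≡ 0 (mod 19), so they are inverses. Their sum is the point at infinity.

O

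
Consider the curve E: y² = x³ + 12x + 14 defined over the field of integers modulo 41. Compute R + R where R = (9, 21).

tangent at (9, 21): λ = (3·9² + 12)/(2·21) ≡ 9/1. 1⁻¹ ≡ 1 (mod 41) since 1·1 = 1 ≡ 1, so λ ≡ 9·1 ≡ 9.
  x = λ² - 9 - 9 = 81 - 18 ≡ 22; y = λ·(9 - 22) - 21 ≡ 26. → (22, 26)

(22, 26)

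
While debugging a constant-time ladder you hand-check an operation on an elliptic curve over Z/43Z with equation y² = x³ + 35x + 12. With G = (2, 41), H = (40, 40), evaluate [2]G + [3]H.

First 2G:
Repeated addition: build up to 2G.
2G: tangent at (2, 41): λ = (3·2² + 35)/(2·41) ≡ 4/39. 39⁻¹ ≡ 32 (mod 43) since 39·32 = 1248 ≡ 1, so λ ≡ 4·32 ≡ 42.
  x = λ² - 2 - 2 = 1764 - 4 ≡ 40; y = λ·(2 - 40) - 41 ≡ 40. → (40, 40)
2G = (40, 40).
Next 3H:
Repeated addition: build up to 3H.
2H: tangent at (40, 40): λ = (3·40² + 35)/(2·40) ≡ 19/37. 37⁻¹ ≡ 7 (mod 43), so λ ≡ 19·7 ≡ 4.
  x = λ² - 40 - 40 = 16 - 80 ≡ 22; y = λ·(40 - 22) - 40 ≡ 32. → (22, 32)
3H: (22, 32) + (40, 40). λ = (40 - 32)/(40 - 22) ≡ 8/18 mod 43. 18⁻¹ ≡ 12 (mod 43), so λ ≡ 10.
  x = λ² - 22 - 40 = 100 - 62 ≡ 38; y = λ·(22 - 38) - 32 ≡ 23. → (38, 23)
3H = (38, 23).
Finally 2G + 3H:
(40, 40) + (38, 23). λ = (23 - 40)/(38 - 40) ≡ 26/41 mod 43. 41⁻¹ ≡ 21 (mod 43) since 41·21 = 861 ≡ 1, so λ ≡ 30.
  x = λ² - 40 - 38 = 900 - 78 ≡ 5; y = λ·(40 - 5) - 40 ≡ 21. → (5, 21)

(5, 21)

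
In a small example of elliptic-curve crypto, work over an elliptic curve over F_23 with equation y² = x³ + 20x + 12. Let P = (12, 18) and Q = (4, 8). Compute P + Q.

(10, 19)

(12, 18) + (4, 8). λ = (8 - 18)/(4 - 12) ≡ 13/15 mod 23. 15⁻¹ ≡ 20 (mod 23) since 15·20 = 300 ≡ 1, so λ ≡ 7.
  x = λ² - 12 - 4 = 49 - 16 ≡ 10; y = λ·(12 - 10) - 18 ≡ 19. → (10, 19)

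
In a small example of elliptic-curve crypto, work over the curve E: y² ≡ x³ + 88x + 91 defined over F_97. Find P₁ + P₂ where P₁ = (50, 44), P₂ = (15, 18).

(24, 64)

(50, 44) + (15, 18). λ = (18 - 44)/(15 - 50) ≡ 71/62 mod 97. 62⁻¹ ≡ 36 (mod 97) since 62·36 = 2232 ≡ 1, so λ ≡ 34.
  x = λ² - 50 - 15 = 1156 - 65 ≡ 24; y = λ·(50 - 24) - 44 ≡ 64. → (24, 64)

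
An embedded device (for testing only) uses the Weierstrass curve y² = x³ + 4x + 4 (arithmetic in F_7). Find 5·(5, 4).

Write P = (5, 4).
Repeated addition: build up to 5P.
2P: tangent at (5, 4): λ = (3·5² + 4)/(2·4) ≡ 2/1. 1⁻¹ ≡ 1 (mod 7), so λ ≡ 2·1 ≡ 2.
  x = λ² - 5 - 5 = 4 - 10 ≡ 1; y = λ·(5 - 1) - 4 ≡ 4. → (1, 4)
3P: (1, 4) + (5, 4). λ = (4 - 4)/(5 - 1) ≡ 0/4 mod 7. 4⁻¹ ≡ 2 (mod 7), so λ ≡ 0.
  x = λ² - 1 - 5 = 0 - 6 ≡ 1; y = λ·(1 - 1) - 4 ≡ 3. → (1, 3)
4P: (1, 3) + (5, 4). λ = (4 - 3)/(5 - 1) ≡ 1/4 mod 7. 4⁻¹ ≡ 2 (mod 7), so λ ≡ 2.
  x = λ² - 1 - 5 = 4 - 6 ≡ 5; y = λ·(1 - 5) - 3 ≡ 3. → (5, 3)
5P: (5, 3) + (5, 4): same x and y₁ ≡ -y₂, so the sum is O.

O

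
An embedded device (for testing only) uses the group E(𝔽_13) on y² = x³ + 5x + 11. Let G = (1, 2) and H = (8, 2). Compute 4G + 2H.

(1, 2)

First 4G:
Repeated addition: build up to 4G.
2G: tangent at (1, 2): λ = (3·1² + 5)/(2·2) ≡ 8/4. 4⁻¹ ≡ 10 (mod 13), so λ ≡ 8·10 ≡ 2.
  x = λ² - 1 - 1 = 4 - 2 ≡ 2; y = λ·(1 - 2) - 2 ≡ 9. → (2, 9)
3G: (2, 9) + (1, 2). λ = (2 - 9)/(1 - 2) ≡ 6/12 mod 13. 12⁻¹ ≡ 12 (mod 13), so λ ≡ 7.
  x = λ² - 2 - 1 = 49 - 3 ≡ 7; y = λ·(2 - 7) - 9 ≡ 8. → (7, 8)
4G: (7, 8) + (1, 2). λ = (2 - 8)/(1 - 7) ≡ 7/7 mod 13. 7⁻¹ ≡ 2 (mod 13) since 7·2 = 14 ≡ 1, so λ ≡ 1.
  x = λ² - 7 - 1 = 1 - 8 ≡ 6; y = λ·(7 - 6) - 8 ≡ 6. → (6, 6)
4G = (6, 6).
Next 2H:
Repeated addition: build up to 2H.
2H: tangent at (8, 2): λ = (3·8² + 5)/(2·2) ≡ 2/4. 4⁻¹ ≡ 10 (mod 13) since 4·10 = 40 ≡ 1, so λ ≡ 2·10 ≡ 7.
  x = λ² - 8 - 8 = 49 - 16 ≡ 7; y = λ·(8 - 7) - 2 ≡ 5. → (7, 5)
2H = (7, 5).
Finally 4G + 2H:
(6, 6) + (7, 5). λ = (5 - 6)/(7 - 6) ≡ 12/1 mod 13. 1⁻¹ ≡ 1 (mod 13) since 1·1 = 1 ≡ 1, so λ ≡ 12.
  x = λ² - 6 - 7 = 144 - 13 ≡ 1; y = λ·(6 - 1) - 6 ≡ 2. → (1, 2)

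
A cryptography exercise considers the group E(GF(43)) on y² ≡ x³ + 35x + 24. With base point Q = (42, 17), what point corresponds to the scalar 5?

(20, 9)

Repeated addition: build up to 5Q.
2Q: tangent at (42, 17): λ = (3·42² + 35)/(2·17) ≡ 38/34. 34⁻¹ ≡ 19 (mod 43) since 34·19 = 646 ≡ 1, so λ ≡ 38·19 ≡ 34.
  x = λ² - 42 - 42 = 1156 - 84 ≡ 40; y = λ·(42 - 40) - 17 ≡ 8. → (40, 8)
3Q: (40, 8) + (42, 17). λ = (17 - 8)/(42 - 40) ≡ 9/2 mod 43. 2⁻¹ ≡ 22 (mod 43), so λ ≡ 26.
  x = λ² - 40 - 42 = 676 - 82 ≡ 35; y = λ·(40 - 35) - 8 ≡ 36. → (35, 36)
4Q: (35, 36) + (42, 17). λ = (17 - 36)/(42 - 35) ≡ 24/7 mod 43. 7⁻¹ ≡ 37 (mod 43), so λ ≡ 28.
  x = λ² - 35 - 42 = 784 - 77 ≡ 19; y = λ·(35 - 19) - 36 ≡ 25. → (19, 25)
5Q: (19, 25) + (42, 17). λ = (17 - 25)/(42 - 19) ≡ 35/23 mod 43. 23⁻¹ ≡ 15 (mod 43), so λ ≡ 9.
  x = λ² - 19 - 42 = 81 - 61 ≡ 20; y = λ·(19 - 20) - 25 ≡ 9. → (20, 9)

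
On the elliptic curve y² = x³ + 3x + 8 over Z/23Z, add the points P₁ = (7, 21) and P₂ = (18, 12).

(0, 13)

(7, 21) + (18, 12). λ = (12 - 21)/(18 - 7) ≡ 14/11 mod 23. 11⁻¹ ≡ 21 (mod 23), so λ ≡ 18.
  x = λ² - 7 - 18 = 324 - 25 ≡ 0; y = λ·(7 - 0) - 21 ≡ 13. → (0, 13)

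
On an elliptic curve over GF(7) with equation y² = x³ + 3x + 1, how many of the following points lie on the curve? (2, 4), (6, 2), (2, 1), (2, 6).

(2, 4): 4² ≡ 2, rhs ≡ 1 → off.
(6, 2): 2² ≡ 4, rhs ≡ 4 → on.
(2, 1): 1² ≡ 1, rhs ≡ 1 → on.
(2, 6): 6² ≡ 1, rhs ≡ 1 → on.

3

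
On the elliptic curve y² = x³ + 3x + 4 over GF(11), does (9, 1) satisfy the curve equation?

y² = 1² ≡ 1; x³ + 3x + 4 = 760 ≡ 1 (mod 11). 1 = 1.

yes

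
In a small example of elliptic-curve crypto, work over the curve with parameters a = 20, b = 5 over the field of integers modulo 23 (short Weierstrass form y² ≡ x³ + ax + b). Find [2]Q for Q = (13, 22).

(21, 16)

tangent at (13, 22): λ = (3·13² + 20)/(2·22) ≡ 21/21. 21⁻¹ ≡ 11 (mod 23), so λ ≡ 21·11 ≡ 1.
  x = λ² - 13 - 13 = 1 - 26 ≡ 21; y = λ·(13 - 21) - 22 ≡ 16. → (21, 16)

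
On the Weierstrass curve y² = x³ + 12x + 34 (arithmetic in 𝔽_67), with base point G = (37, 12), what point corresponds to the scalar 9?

(61, 58)

Double-and-add on 9 = (1001)₂. Start with G = (37, 12) for the leading 1-bit.
double: tangent at (37, 12): λ = (3·37² + 12)/(2·12) ≡ 32/24. 24⁻¹ ≡ 14 (mod 67), so λ ≡ 32·14 ≡ 46.
  x = λ² - 37 - 37 = 2116 - 74 ≡ 32; y = λ·(37 - 32) - 12 ≡ 17. → (32, 17)
double: tangent at (32, 17): λ = (3·32² + 12)/(2·17) ≡ 2/34. 34⁻¹ ≡ 2 (mod 67), so λ ≡ 2·2 ≡ 4.
  x = λ² - 32 - 32 = 16 - 64 ≡ 19; y = λ·(32 - 19) - 17 ≡ 35. → (19, 35)
double: tangent at (19, 35): λ = (3·19² + 12)/(2·35) ≡ 23/3. 3⁻¹ ≡ 45 (mod 67) since 3·45 = 135 ≡ 1, so λ ≡ 23·45 ≡ 30.
  x = λ² - 19 - 19 = 900 - 38 ≡ 58; y = λ·(19 - 58) - 35 ≡ 1. → (58, 1)
add G: (58, 1) + (37, 12). λ = (12 - 1)/(37 - 58) ≡ 11/46 mod 67. 46⁻¹ ≡ 51 (mod 67) since 46·51 = 2346 ≡ 1, so λ ≡ 25.
  x = λ² - 58 - 37 = 625 - 95 ≡ 61; y = λ·(58 - 61) - 1 ≡ 58. → (61, 58)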